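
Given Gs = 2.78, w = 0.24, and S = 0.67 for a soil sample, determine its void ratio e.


Result: 0.9958

Derivation:
Using the relation e = Gs * w / S
e = 2.78 * 0.24 / 0.67
e = 0.9958


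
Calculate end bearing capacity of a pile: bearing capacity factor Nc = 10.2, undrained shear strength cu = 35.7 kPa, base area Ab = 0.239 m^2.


Using Qb = Nc * cu * Ab
Qb = 10.2 * 35.7 * 0.239
Qb = 87.03 kN


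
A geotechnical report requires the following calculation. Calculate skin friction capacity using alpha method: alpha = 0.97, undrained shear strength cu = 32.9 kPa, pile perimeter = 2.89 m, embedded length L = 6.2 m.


Result: 571.82 kN

Derivation:
Using Qs = alpha * cu * perimeter * L
Qs = 0.97 * 32.9 * 2.89 * 6.2
Qs = 571.82 kN


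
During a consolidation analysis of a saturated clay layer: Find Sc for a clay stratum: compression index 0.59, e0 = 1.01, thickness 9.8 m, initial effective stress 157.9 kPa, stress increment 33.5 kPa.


Result: 0.2404 m

Derivation:
Using Sc = Cc * H / (1 + e0) * log10((sigma0 + delta_sigma) / sigma0)
Stress ratio = (157.9 + 33.5) / 157.9 = 1.21216
log10(1.21216) = 0.0835598
Cc * H / (1 + e0) = 0.59 * 9.8 / (1 + 1.01) = 2.87662
Sc = 2.87662 * 0.0835598
Sc = 0.2404 m


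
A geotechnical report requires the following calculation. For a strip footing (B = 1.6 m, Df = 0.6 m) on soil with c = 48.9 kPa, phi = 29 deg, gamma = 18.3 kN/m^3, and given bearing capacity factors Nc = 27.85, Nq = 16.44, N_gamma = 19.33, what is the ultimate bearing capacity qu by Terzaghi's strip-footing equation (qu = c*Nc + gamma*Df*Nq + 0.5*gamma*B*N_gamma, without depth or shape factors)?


Result: 1825.37 kPa

Derivation:
Compute qu = c*Nc + gamma*Df*Nq + 0.5*gamma*B*N_gamma
Term 1: 48.9 * 27.85 = 1361.865
Term 2: 18.3 * 0.6 * 16.44 = 180.5112
Term 3: 0.5 * 18.3 * 1.6 * 19.33 = 282.9912
qu = 1361.865 + 180.5112 + 282.9912
qu = 1825.37 kPa


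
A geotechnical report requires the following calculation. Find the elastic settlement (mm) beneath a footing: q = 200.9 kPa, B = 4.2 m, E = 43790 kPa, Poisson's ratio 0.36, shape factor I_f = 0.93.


Using Se = q * B * (1 - nu^2) * I_f / E
1 - nu^2 = 1 - 0.36^2 = 0.8704
Se = 200.9 * 4.2 * 0.8704 * 0.93 / 43790
Se = 0.015598 m
Convert to mm: Se = 0.015598 * 1000 = 15.598 mm


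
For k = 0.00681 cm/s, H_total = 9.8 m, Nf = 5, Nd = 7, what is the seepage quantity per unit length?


Convert k to m/s for unit consistency with H:
k = 0.00681 cm/s = 0.00681 / 100 m/s = 6.81e-05 m/s
Using q = k * H * Nf / Nd
Nf / Nd = 5 / 7 = 0.7143
q = 6.81e-05 * 9.8 * 0.7143
q = 0.0004767 m^3/s per m


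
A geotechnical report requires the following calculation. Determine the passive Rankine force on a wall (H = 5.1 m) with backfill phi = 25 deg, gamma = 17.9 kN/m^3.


Compute passive earth pressure coefficient:
Kp = tan^2(45 + phi/2) = tan^2(57.5) = 2.463913
Compute passive force:
Pp = 0.5 * Kp * gamma * H^2
Pp = 0.5 * 2.463913 * 17.9 * 5.1^2
Pp = 573.57 kN/m


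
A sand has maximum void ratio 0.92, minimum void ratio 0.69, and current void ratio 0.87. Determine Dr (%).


Using Dr = (e_max - e) / (e_max - e_min) * 100
e_max - e = 0.92 - 0.87 = 0.05
e_max - e_min = 0.92 - 0.69 = 0.23
Dr = 0.05 / 0.23 * 100
Dr = 21.74 %


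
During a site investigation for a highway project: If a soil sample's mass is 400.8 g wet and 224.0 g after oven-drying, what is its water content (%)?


Using w = (m_wet - m_dry) / m_dry * 100
m_wet - m_dry = 400.8 - 224.0 = 176.8 g
w = 176.8 / 224.0 * 100
w = 78.93 %


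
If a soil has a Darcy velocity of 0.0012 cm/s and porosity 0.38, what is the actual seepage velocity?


Using v_s = v_d / n
v_s = 0.0012 / 0.38
v_s = 0.00316 cm/s


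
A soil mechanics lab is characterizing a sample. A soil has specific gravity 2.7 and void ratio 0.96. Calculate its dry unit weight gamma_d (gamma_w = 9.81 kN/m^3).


Using gamma_d = Gs * gamma_w / (1 + e)
gamma_d = 2.7 * 9.81 / (1 + 0.96)
gamma_d = 2.7 * 9.81 / 1.96
gamma_d = 13.514 kN/m^3


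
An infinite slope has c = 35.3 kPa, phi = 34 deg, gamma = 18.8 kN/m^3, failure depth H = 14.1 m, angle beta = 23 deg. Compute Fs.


Using Fs = c / (gamma*H*sin(beta)*cos(beta)) + tan(phi)/tan(beta)
Cohesion contribution = 35.3 / (18.8*14.1*sin(23)*cos(23))
Cohesion contribution = 0.370249
Friction contribution = tan(34)/tan(23) = 1.58904
Fs = 0.370249 + 1.58904
Fs = 1.959


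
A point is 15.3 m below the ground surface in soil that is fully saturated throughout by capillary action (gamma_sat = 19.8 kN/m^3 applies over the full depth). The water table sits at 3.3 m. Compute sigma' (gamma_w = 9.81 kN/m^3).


Result: 185.22 kPa

Derivation:
Total stress = gamma_sat * depth
sigma = 19.8 * 15.3 = 302.94 kPa
Pore water pressure u = gamma_w * (depth - d_wt)
u = 9.81 * (15.3 - 3.3) = 117.72 kPa
Effective stress = sigma - u
sigma' = 302.94 - 117.72 = 185.22 kPa


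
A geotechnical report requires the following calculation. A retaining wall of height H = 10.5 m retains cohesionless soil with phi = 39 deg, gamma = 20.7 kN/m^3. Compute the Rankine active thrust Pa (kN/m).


Result: 259.6 kN/m

Derivation:
Compute active earth pressure coefficient:
Ka = tan^2(45 - phi/2) = tan^2(25.5) = 0.227506
Compute active force:
Pa = 0.5 * Ka * gamma * H^2
Pa = 0.5 * 0.227506 * 20.7 * 10.5^2
Pa = 259.6 kN/m


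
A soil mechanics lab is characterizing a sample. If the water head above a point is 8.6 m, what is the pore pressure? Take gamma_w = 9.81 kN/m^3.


Using u = gamma_w * h_w
u = 9.81 * 8.6
u = 84.37 kPa


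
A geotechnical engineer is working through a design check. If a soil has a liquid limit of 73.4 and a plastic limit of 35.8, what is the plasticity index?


Using PI = LL - PL
PI = 73.4 - 35.8
PI = 37.6


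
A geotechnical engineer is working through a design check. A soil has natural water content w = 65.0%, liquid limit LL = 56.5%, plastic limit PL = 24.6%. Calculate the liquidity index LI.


First compute the plasticity index:
PI = LL - PL = 56.5 - 24.6 = 31.9
Then compute the liquidity index:
LI = (w - PL) / PI
LI = (65.0 - 24.6) / 31.9
LI = 1.266


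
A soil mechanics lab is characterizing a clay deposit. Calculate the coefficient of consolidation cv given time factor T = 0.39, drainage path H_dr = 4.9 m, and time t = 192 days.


Result: 0.04877 m^2/day

Derivation:
Using cv = T * H_dr^2 / t
H_dr^2 = 4.9^2 = 24.01
cv = 0.39 * 24.01 / 192
cv = 0.04877 m^2/day


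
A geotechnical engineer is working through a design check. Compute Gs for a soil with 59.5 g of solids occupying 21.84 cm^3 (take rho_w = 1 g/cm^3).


Using Gs = m_s / (V_s * rho_w)
Since rho_w = 1 g/cm^3:
Gs = 59.5 / 21.84
Gs = 2.724


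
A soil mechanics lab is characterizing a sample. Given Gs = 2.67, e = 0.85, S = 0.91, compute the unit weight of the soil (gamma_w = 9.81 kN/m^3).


Using gamma = gamma_w * (Gs + S*e) / (1 + e)
Numerator: Gs + S*e = 2.67 + 0.91*0.85 = 3.4435
Denominator: 1 + e = 1 + 0.85 = 1.85
gamma = 9.81 * 3.4435 / 1.85
gamma = 18.26 kN/m^3


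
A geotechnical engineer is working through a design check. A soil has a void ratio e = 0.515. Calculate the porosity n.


Using the relation n = e / (1 + e)
n = 0.515 / (1 + 0.515)
n = 0.515 / 1.515
n = 0.3399


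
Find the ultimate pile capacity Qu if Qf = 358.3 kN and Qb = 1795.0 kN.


Using Qu = Qf + Qb
Qu = 358.3 + 1795.0
Qu = 2153.3 kN


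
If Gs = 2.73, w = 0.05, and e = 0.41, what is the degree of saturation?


Result: 0.3329

Derivation:
Using S = Gs * w / e
S = 2.73 * 0.05 / 0.41
S = 0.3329


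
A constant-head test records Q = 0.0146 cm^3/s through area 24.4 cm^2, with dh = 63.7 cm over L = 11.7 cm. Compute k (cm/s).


Compute hydraulic gradient:
i = dh / L = 63.7 / 11.7 = 5.44444
Then apply Darcy's law:
k = Q / (A * i)
k = 0.0146 / (24.4 * 5.44444)
k = 0.0146 / 132.844
k = 0.00011 cm/s


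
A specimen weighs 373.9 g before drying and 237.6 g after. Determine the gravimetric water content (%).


Using w = (m_wet - m_dry) / m_dry * 100
m_wet - m_dry = 373.9 - 237.6 = 136.3 g
w = 136.3 / 237.6 * 100
w = 57.37 %


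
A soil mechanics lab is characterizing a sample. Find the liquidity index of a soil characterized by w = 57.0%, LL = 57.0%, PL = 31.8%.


First compute the plasticity index:
PI = LL - PL = 57.0 - 31.8 = 25.2
Then compute the liquidity index:
LI = (w - PL) / PI
LI = (57.0 - 31.8) / 25.2
LI = 1.0


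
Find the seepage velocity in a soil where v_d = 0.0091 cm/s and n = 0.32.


Using v_s = v_d / n
v_s = 0.0091 / 0.32
v_s = 0.02844 cm/s


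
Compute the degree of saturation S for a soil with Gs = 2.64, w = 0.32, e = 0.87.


Using S = Gs * w / e
S = 2.64 * 0.32 / 0.87
S = 0.971


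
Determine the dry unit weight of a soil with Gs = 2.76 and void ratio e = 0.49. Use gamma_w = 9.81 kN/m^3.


Using gamma_d = Gs * gamma_w / (1 + e)
gamma_d = 2.76 * 9.81 / (1 + 0.49)
gamma_d = 2.76 * 9.81 / 1.49
gamma_d = 18.172 kN/m^3


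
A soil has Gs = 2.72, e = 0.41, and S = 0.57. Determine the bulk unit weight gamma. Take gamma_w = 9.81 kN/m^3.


Using gamma = gamma_w * (Gs + S*e) / (1 + e)
Numerator: Gs + S*e = 2.72 + 0.57*0.41 = 2.9537
Denominator: 1 + e = 1 + 0.41 = 1.41
gamma = 9.81 * 2.9537 / 1.41
gamma = 20.55 kN/m^3


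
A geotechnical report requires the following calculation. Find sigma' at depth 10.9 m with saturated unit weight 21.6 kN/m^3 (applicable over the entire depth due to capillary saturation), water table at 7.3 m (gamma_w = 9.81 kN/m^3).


Total stress = gamma_sat * depth
sigma = 21.6 * 10.9 = 235.44 kPa
Pore water pressure u = gamma_w * (depth - d_wt)
u = 9.81 * (10.9 - 7.3) = 35.316 kPa
Effective stress = sigma - u
sigma' = 235.44 - 35.316 = 200.12 kPa


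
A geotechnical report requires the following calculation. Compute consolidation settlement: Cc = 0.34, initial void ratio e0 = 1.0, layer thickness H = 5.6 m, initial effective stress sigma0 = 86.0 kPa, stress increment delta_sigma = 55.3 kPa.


Result: 0.2053 m

Derivation:
Using Sc = Cc * H / (1 + e0) * log10((sigma0 + delta_sigma) / sigma0)
Stress ratio = (86.0 + 55.3) / 86.0 = 1.64302
log10(1.64302) = 0.215644
Cc * H / (1 + e0) = 0.34 * 5.6 / (1 + 1.0) = 0.952
Sc = 0.952 * 0.215644
Sc = 0.2053 m


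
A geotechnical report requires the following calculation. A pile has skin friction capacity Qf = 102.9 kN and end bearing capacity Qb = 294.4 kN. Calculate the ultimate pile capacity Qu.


Result: 397.3 kN

Derivation:
Using Qu = Qf + Qb
Qu = 102.9 + 294.4
Qu = 397.3 kN


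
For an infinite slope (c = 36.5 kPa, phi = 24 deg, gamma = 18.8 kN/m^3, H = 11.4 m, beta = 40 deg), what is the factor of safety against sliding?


Result: 0.876

Derivation:
Using Fs = c / (gamma*H*sin(beta)*cos(beta)) + tan(phi)/tan(beta)
Cohesion contribution = 36.5 / (18.8*11.4*sin(40)*cos(40))
Cohesion contribution = 0.345867
Friction contribution = tan(24)/tan(40) = 0.530603
Fs = 0.345867 + 0.530603
Fs = 0.876


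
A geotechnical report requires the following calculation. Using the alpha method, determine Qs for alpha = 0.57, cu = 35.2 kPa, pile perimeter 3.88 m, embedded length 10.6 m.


Result: 825.19 kN

Derivation:
Using Qs = alpha * cu * perimeter * L
Qs = 0.57 * 35.2 * 3.88 * 10.6
Qs = 825.19 kN


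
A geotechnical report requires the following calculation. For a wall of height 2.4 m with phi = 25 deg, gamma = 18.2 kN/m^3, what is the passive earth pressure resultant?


Compute passive earth pressure coefficient:
Kp = tan^2(45 + phi/2) = tan^2(57.5) = 2.463913
Compute passive force:
Pp = 0.5 * Kp * gamma * H^2
Pp = 0.5 * 2.463913 * 18.2 * 2.4^2
Pp = 129.15 kN/m


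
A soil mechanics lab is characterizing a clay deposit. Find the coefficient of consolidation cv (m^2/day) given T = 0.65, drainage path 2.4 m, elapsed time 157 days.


Using cv = T * H_dr^2 / t
H_dr^2 = 2.4^2 = 5.76
cv = 0.65 * 5.76 / 157
cv = 0.02385 m^2/day


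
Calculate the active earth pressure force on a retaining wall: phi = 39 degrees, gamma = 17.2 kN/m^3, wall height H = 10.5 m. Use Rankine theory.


Compute active earth pressure coefficient:
Ka = tan^2(45 - phi/2) = tan^2(25.5) = 0.227506
Compute active force:
Pa = 0.5 * Ka * gamma * H^2
Pa = 0.5 * 0.227506 * 17.2 * 10.5^2
Pa = 215.71 kN/m


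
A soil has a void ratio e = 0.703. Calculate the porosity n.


Result: 0.4128

Derivation:
Using the relation n = e / (1 + e)
n = 0.703 / (1 + 0.703)
n = 0.703 / 1.703
n = 0.4128


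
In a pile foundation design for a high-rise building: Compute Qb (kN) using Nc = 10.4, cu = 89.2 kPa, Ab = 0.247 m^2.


Using Qb = Nc * cu * Ab
Qb = 10.4 * 89.2 * 0.247
Qb = 229.14 kN


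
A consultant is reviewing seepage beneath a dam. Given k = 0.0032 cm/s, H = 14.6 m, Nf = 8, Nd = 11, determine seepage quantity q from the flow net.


Convert k to m/s for unit consistency with H:
k = 0.0032 cm/s = 0.0032 / 100 m/s = 3.2e-05 m/s
Using q = k * H * Nf / Nd
Nf / Nd = 8 / 11 = 0.7273
q = 3.2e-05 * 14.6 * 0.7273
q = 0.0003398 m^3/s per m


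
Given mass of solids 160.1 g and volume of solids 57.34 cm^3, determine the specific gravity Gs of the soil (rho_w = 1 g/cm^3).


Using Gs = m_s / (V_s * rho_w)
Since rho_w = 1 g/cm^3:
Gs = 160.1 / 57.34
Gs = 2.792


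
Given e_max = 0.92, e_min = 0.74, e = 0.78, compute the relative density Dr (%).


Using Dr = (e_max - e) / (e_max - e_min) * 100
e_max - e = 0.92 - 0.78 = 0.14
e_max - e_min = 0.92 - 0.74 = 0.18
Dr = 0.14 / 0.18 * 100
Dr = 77.78 %


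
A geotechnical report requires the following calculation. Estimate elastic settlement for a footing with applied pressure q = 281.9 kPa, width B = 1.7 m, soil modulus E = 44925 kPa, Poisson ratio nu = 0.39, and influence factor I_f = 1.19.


Using Se = q * B * (1 - nu^2) * I_f / E
1 - nu^2 = 1 - 0.39^2 = 0.8479
Se = 281.9 * 1.7 * 0.8479 * 1.19 / 44925
Se = 0.010763 m
Convert to mm: Se = 0.010763 * 1000 = 10.763 mm


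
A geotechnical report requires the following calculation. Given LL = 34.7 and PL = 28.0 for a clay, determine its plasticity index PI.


Result: 6.7

Derivation:
Using PI = LL - PL
PI = 34.7 - 28.0
PI = 6.7


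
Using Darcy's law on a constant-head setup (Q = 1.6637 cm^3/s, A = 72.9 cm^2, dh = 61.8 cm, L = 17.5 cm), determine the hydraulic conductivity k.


Result: 0.006462 cm/s

Derivation:
Compute hydraulic gradient:
i = dh / L = 61.8 / 17.5 = 3.53143
Then apply Darcy's law:
k = Q / (A * i)
k = 1.6637 / (72.9 * 3.53143)
k = 1.6637 / 257.441
k = 0.006462 cm/s


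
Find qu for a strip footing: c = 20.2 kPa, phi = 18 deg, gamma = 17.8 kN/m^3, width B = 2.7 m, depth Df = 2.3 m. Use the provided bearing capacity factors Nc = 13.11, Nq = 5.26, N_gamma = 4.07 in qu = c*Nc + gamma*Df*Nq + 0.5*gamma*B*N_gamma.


Compute qu = c*Nc + gamma*Df*Nq + 0.5*gamma*B*N_gamma
Term 1: 20.2 * 13.11 = 264.822
Term 2: 17.8 * 2.3 * 5.26 = 215.3444
Term 3: 0.5 * 17.8 * 2.7 * 4.07 = 97.8021
qu = 264.822 + 215.3444 + 97.8021
qu = 577.97 kPa


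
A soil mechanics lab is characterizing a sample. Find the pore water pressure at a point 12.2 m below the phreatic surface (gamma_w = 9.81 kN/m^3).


Result: 119.68 kPa

Derivation:
Using u = gamma_w * h_w
u = 9.81 * 12.2
u = 119.68 kPa


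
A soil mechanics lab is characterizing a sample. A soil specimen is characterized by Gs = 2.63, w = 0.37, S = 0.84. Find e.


Using the relation e = Gs * w / S
e = 2.63 * 0.37 / 0.84
e = 1.1585


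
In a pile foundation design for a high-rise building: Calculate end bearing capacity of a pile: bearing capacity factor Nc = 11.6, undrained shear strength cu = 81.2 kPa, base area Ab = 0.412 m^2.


Using Qb = Nc * cu * Ab
Qb = 11.6 * 81.2 * 0.412
Qb = 388.07 kN


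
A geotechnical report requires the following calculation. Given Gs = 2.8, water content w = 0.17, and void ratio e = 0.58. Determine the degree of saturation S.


Result: 0.8207

Derivation:
Using S = Gs * w / e
S = 2.8 * 0.17 / 0.58
S = 0.8207


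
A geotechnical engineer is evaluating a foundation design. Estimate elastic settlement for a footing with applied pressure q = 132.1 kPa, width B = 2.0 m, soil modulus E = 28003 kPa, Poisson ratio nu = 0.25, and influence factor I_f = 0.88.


Using Se = q * B * (1 - nu^2) * I_f / E
1 - nu^2 = 1 - 0.25^2 = 0.9375
Se = 132.1 * 2.0 * 0.9375 * 0.88 / 28003
Se = 0.007784 m
Convert to mm: Se = 0.007784 * 1000 = 7.784 mm


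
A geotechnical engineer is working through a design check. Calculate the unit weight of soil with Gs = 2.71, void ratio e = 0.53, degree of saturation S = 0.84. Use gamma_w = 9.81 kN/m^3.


Result: 20.23 kN/m^3

Derivation:
Using gamma = gamma_w * (Gs + S*e) / (1 + e)
Numerator: Gs + S*e = 2.71 + 0.84*0.53 = 3.1552
Denominator: 1 + e = 1 + 0.53 = 1.53
gamma = 9.81 * 3.1552 / 1.53
gamma = 20.23 kN/m^3


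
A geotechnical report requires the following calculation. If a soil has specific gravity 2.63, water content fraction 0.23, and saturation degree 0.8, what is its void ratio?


Using the relation e = Gs * w / S
e = 2.63 * 0.23 / 0.8
e = 0.7561


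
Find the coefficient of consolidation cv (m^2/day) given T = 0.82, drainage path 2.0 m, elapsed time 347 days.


Result: 0.00945 m^2/day

Derivation:
Using cv = T * H_dr^2 / t
H_dr^2 = 2.0^2 = 4.0
cv = 0.82 * 4.0 / 347
cv = 0.00945 m^2/day


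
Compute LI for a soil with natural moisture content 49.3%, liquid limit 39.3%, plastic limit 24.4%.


First compute the plasticity index:
PI = LL - PL = 39.3 - 24.4 = 14.9
Then compute the liquidity index:
LI = (w - PL) / PI
LI = (49.3 - 24.4) / 14.9
LI = 1.671


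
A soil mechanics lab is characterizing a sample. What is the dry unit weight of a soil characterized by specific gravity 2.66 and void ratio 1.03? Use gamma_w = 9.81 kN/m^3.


Using gamma_d = Gs * gamma_w / (1 + e)
gamma_d = 2.66 * 9.81 / (1 + 1.03)
gamma_d = 2.66 * 9.81 / 2.03
gamma_d = 12.854 kN/m^3


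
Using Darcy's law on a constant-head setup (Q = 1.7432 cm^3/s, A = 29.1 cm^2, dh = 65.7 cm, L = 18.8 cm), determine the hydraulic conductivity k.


Result: 0.017141 cm/s

Derivation:
Compute hydraulic gradient:
i = dh / L = 65.7 / 18.8 = 3.49468
Then apply Darcy's law:
k = Q / (A * i)
k = 1.7432 / (29.1 * 3.49468)
k = 1.7432 / 101.695
k = 0.017141 cm/s


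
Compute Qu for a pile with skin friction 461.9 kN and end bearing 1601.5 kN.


Result: 2063.4 kN

Derivation:
Using Qu = Qf + Qb
Qu = 461.9 + 1601.5
Qu = 2063.4 kN


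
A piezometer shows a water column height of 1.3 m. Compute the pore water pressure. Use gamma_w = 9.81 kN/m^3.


Result: 12.75 kPa

Derivation:
Using u = gamma_w * h_w
u = 9.81 * 1.3
u = 12.75 kPa


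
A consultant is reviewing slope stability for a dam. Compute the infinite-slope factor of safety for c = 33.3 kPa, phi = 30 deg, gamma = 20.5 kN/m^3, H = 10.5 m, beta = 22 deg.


Using Fs = c / (gamma*H*sin(beta)*cos(beta)) + tan(phi)/tan(beta)
Cohesion contribution = 33.3 / (20.5*10.5*sin(22)*cos(22))
Cohesion contribution = 0.44541
Friction contribution = tan(30)/tan(22) = 1.42899
Fs = 0.44541 + 1.42899
Fs = 1.874


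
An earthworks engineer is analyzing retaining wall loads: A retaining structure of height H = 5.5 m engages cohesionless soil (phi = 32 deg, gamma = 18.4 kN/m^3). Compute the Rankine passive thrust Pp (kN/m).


Result: 905.75 kN/m

Derivation:
Compute passive earth pressure coefficient:
Kp = tan^2(45 + phi/2) = tan^2(61.0) = 3.254588
Compute passive force:
Pp = 0.5 * Kp * gamma * H^2
Pp = 0.5 * 3.254588 * 18.4 * 5.5^2
Pp = 905.75 kN/m


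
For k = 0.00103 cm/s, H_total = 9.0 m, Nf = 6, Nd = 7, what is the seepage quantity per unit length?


Convert k to m/s for unit consistency with H:
k = 0.00103 cm/s = 0.00103 / 100 m/s = 1.03e-05 m/s
Using q = k * H * Nf / Nd
Nf / Nd = 6 / 7 = 0.8571
q = 1.03e-05 * 9.0 * 0.8571
q = 7.946e-05 m^3/s per m


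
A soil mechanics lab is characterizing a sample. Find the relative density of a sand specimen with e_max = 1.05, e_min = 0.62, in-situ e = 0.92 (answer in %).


Using Dr = (e_max - e) / (e_max - e_min) * 100
e_max - e = 1.05 - 0.92 = 0.13
e_max - e_min = 1.05 - 0.62 = 0.43
Dr = 0.13 / 0.43 * 100
Dr = 30.23 %


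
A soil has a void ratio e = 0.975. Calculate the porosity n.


Using the relation n = e / (1 + e)
n = 0.975 / (1 + 0.975)
n = 0.975 / 1.975
n = 0.4937


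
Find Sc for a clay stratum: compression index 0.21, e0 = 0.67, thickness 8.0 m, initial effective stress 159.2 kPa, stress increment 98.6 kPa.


Using Sc = Cc * H / (1 + e0) * log10((sigma0 + delta_sigma) / sigma0)
Stress ratio = (159.2 + 98.6) / 159.2 = 1.61935
log10(1.61935) = 0.20934
Cc * H / (1 + e0) = 0.21 * 8.0 / (1 + 0.67) = 1.00599
Sc = 1.00599 * 0.20934
Sc = 0.2106 m


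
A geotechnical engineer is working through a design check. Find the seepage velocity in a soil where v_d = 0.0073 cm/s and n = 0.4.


Using v_s = v_d / n
v_s = 0.0073 / 0.4
v_s = 0.01825 cm/s


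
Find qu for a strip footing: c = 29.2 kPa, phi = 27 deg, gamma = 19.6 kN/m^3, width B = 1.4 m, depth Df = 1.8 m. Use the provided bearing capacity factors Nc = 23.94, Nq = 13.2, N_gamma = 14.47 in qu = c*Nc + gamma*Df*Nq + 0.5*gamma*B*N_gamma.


Result: 1363.27 kPa

Derivation:
Compute qu = c*Nc + gamma*Df*Nq + 0.5*gamma*B*N_gamma
Term 1: 29.2 * 23.94 = 699.048
Term 2: 19.6 * 1.8 * 13.2 = 465.696
Term 3: 0.5 * 19.6 * 1.4 * 14.47 = 198.5284
qu = 699.048 + 465.696 + 198.5284
qu = 1363.27 kPa


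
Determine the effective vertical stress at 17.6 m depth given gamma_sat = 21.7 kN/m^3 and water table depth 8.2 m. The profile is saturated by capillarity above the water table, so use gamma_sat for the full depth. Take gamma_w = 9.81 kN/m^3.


Total stress = gamma_sat * depth
sigma = 21.7 * 17.6 = 381.92 kPa
Pore water pressure u = gamma_w * (depth - d_wt)
u = 9.81 * (17.6 - 8.2) = 92.214 kPa
Effective stress = sigma - u
sigma' = 381.92 - 92.214 = 289.71 kPa


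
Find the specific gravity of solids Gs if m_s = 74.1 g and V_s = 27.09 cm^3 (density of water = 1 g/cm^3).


Using Gs = m_s / (V_s * rho_w)
Since rho_w = 1 g/cm^3:
Gs = 74.1 / 27.09
Gs = 2.735


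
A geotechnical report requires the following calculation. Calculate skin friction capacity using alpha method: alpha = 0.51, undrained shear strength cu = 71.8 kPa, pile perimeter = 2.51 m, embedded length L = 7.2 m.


Using Qs = alpha * cu * perimeter * L
Qs = 0.51 * 71.8 * 2.51 * 7.2
Qs = 661.76 kN


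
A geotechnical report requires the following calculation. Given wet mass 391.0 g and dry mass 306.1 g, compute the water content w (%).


Using w = (m_wet - m_dry) / m_dry * 100
m_wet - m_dry = 391.0 - 306.1 = 84.9 g
w = 84.9 / 306.1 * 100
w = 27.74 %


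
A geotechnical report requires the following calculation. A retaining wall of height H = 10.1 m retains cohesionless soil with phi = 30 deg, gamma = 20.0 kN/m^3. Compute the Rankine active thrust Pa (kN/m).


Result: 340.03 kN/m

Derivation:
Compute active earth pressure coefficient:
Ka = tan^2(45 - phi/2) = tan^2(30.0) = 0.333333
Compute active force:
Pa = 0.5 * Ka * gamma * H^2
Pa = 0.5 * 0.333333 * 20.0 * 10.1^2
Pa = 340.03 kN/m


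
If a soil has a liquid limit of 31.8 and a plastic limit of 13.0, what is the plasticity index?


Using PI = LL - PL
PI = 31.8 - 13.0
PI = 18.8


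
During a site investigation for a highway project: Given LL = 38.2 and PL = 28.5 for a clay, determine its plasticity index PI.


Using PI = LL - PL
PI = 38.2 - 28.5
PI = 9.7


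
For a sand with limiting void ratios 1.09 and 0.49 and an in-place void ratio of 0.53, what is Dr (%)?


Result: 93.33 %

Derivation:
Using Dr = (e_max - e) / (e_max - e_min) * 100
e_max - e = 1.09 - 0.53 = 0.56
e_max - e_min = 1.09 - 0.49 = 0.6
Dr = 0.56 / 0.6 * 100
Dr = 93.33 %


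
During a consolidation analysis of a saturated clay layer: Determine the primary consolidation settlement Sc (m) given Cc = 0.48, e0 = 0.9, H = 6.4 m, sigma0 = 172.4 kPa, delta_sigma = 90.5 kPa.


Using Sc = Cc * H / (1 + e0) * log10((sigma0 + delta_sigma) / sigma0)
Stress ratio = (172.4 + 90.5) / 172.4 = 1.52494
log10(1.52494) = 0.183253
Cc * H / (1 + e0) = 0.48 * 6.4 / (1 + 0.9) = 1.61684
Sc = 1.61684 * 0.183253
Sc = 0.2963 m


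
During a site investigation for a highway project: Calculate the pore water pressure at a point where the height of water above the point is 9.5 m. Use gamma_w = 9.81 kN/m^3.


Result: 93.2 kPa

Derivation:
Using u = gamma_w * h_w
u = 9.81 * 9.5
u = 93.2 kPa


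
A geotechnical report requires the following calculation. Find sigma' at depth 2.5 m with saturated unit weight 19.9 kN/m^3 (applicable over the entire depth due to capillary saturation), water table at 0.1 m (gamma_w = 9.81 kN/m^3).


Total stress = gamma_sat * depth
sigma = 19.9 * 2.5 = 49.75 kPa
Pore water pressure u = gamma_w * (depth - d_wt)
u = 9.81 * (2.5 - 0.1) = 23.544 kPa
Effective stress = sigma - u
sigma' = 49.75 - 23.544 = 26.21 kPa


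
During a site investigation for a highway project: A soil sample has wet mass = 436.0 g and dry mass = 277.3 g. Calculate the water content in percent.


Result: 57.23 %

Derivation:
Using w = (m_wet - m_dry) / m_dry * 100
m_wet - m_dry = 436.0 - 277.3 = 158.7 g
w = 158.7 / 277.3 * 100
w = 57.23 %


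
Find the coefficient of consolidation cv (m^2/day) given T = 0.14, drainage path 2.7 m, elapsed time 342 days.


Using cv = T * H_dr^2 / t
H_dr^2 = 2.7^2 = 7.29
cv = 0.14 * 7.29 / 342
cv = 0.00298 m^2/day


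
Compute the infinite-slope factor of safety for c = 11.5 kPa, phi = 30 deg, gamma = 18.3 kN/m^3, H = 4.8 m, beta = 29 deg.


Result: 1.35

Derivation:
Using Fs = c / (gamma*H*sin(beta)*cos(beta)) + tan(phi)/tan(beta)
Cohesion contribution = 11.5 / (18.3*4.8*sin(29)*cos(29))
Cohesion contribution = 0.308756
Friction contribution = tan(30)/tan(29) = 1.04157
Fs = 0.308756 + 1.04157
Fs = 1.35


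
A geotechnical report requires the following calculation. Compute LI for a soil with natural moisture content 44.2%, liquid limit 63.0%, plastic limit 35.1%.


First compute the plasticity index:
PI = LL - PL = 63.0 - 35.1 = 27.9
Then compute the liquidity index:
LI = (w - PL) / PI
LI = (44.2 - 35.1) / 27.9
LI = 0.326


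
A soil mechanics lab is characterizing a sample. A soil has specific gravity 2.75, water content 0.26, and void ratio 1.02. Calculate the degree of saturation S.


Result: 0.701

Derivation:
Using S = Gs * w / e
S = 2.75 * 0.26 / 1.02
S = 0.701


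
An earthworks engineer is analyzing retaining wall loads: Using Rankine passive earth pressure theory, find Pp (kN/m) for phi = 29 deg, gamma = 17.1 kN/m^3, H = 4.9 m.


Result: 591.65 kN/m

Derivation:
Compute passive earth pressure coefficient:
Kp = tan^2(45 + phi/2) = tan^2(59.5) = 2.88206
Compute passive force:
Pp = 0.5 * Kp * gamma * H^2
Pp = 0.5 * 2.88206 * 17.1 * 4.9^2
Pp = 591.65 kN/m


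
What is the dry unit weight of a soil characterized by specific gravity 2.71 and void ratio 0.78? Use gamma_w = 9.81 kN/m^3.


Using gamma_d = Gs * gamma_w / (1 + e)
gamma_d = 2.71 * 9.81 / (1 + 0.78)
gamma_d = 2.71 * 9.81 / 1.78
gamma_d = 14.935 kN/m^3


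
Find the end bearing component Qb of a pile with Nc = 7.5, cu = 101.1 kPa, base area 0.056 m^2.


Using Qb = Nc * cu * Ab
Qb = 7.5 * 101.1 * 0.056
Qb = 42.46 kN


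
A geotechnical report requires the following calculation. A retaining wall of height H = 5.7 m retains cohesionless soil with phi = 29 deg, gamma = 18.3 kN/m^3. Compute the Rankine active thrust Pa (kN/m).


Compute active earth pressure coefficient:
Ka = tan^2(45 - phi/2) = tan^2(30.5) = 0.346974
Compute active force:
Pa = 0.5 * Ka * gamma * H^2
Pa = 0.5 * 0.346974 * 18.3 * 5.7^2
Pa = 103.15 kN/m


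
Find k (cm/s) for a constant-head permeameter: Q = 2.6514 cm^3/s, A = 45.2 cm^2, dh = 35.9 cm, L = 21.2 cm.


Result: 0.03464 cm/s

Derivation:
Compute hydraulic gradient:
i = dh / L = 35.9 / 21.2 = 1.6934
Then apply Darcy's law:
k = Q / (A * i)
k = 2.6514 / (45.2 * 1.6934)
k = 2.6514 / 76.5415
k = 0.03464 cm/s


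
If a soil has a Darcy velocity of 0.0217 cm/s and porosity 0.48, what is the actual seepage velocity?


Using v_s = v_d / n
v_s = 0.0217 / 0.48
v_s = 0.04521 cm/s


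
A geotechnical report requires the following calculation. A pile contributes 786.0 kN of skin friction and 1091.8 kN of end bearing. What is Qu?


Result: 1877.8 kN

Derivation:
Using Qu = Qf + Qb
Qu = 786.0 + 1091.8
Qu = 1877.8 kN


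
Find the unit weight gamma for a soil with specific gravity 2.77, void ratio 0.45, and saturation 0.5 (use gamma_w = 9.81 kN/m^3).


Using gamma = gamma_w * (Gs + S*e) / (1 + e)
Numerator: Gs + S*e = 2.77 + 0.5*0.45 = 2.995
Denominator: 1 + e = 1 + 0.45 = 1.45
gamma = 9.81 * 2.995 / 1.45
gamma = 20.263 kN/m^3


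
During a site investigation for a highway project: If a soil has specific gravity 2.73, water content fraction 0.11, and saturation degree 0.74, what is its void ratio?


Result: 0.4058

Derivation:
Using the relation e = Gs * w / S
e = 2.73 * 0.11 / 0.74
e = 0.4058


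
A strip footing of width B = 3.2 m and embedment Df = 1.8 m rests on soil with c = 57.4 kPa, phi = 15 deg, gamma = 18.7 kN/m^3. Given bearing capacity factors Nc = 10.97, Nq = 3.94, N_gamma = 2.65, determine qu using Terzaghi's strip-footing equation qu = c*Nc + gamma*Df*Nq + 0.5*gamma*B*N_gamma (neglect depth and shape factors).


Compute qu = c*Nc + gamma*Df*Nq + 0.5*gamma*B*N_gamma
Term 1: 57.4 * 10.97 = 629.678
Term 2: 18.7 * 1.8 * 3.94 = 132.6204
Term 3: 0.5 * 18.7 * 3.2 * 2.65 = 79.288
qu = 629.678 + 132.6204 + 79.288
qu = 841.59 kPa


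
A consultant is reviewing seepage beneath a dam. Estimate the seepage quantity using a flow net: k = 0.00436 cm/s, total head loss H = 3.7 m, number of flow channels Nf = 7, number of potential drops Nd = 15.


Result: 7.528e-05 m^3/s per m

Derivation:
Convert k to m/s for unit consistency with H:
k = 0.00436 cm/s = 0.00436 / 100 m/s = 4.36e-05 m/s
Using q = k * H * Nf / Nd
Nf / Nd = 7 / 15 = 0.4667
q = 4.36e-05 * 3.7 * 0.4667
q = 7.528e-05 m^3/s per m


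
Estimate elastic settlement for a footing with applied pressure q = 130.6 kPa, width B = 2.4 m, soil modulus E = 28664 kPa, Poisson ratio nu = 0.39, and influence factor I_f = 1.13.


Result: 10.477 mm

Derivation:
Using Se = q * B * (1 - nu^2) * I_f / E
1 - nu^2 = 1 - 0.39^2 = 0.8479
Se = 130.6 * 2.4 * 0.8479 * 1.13 / 28664
Se = 0.010477 m
Convert to mm: Se = 0.010477 * 1000 = 10.477 mm


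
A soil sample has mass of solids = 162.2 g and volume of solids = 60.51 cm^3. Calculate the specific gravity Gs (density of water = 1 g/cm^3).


Using Gs = m_s / (V_s * rho_w)
Since rho_w = 1 g/cm^3:
Gs = 162.2 / 60.51
Gs = 2.681


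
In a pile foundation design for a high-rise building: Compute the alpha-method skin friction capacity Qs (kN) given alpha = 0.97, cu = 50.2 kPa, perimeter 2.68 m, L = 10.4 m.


Using Qs = alpha * cu * perimeter * L
Qs = 0.97 * 50.2 * 2.68 * 10.4
Qs = 1357.2 kN


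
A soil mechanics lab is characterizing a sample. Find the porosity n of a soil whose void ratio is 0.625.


Result: 0.3846

Derivation:
Using the relation n = e / (1 + e)
n = 0.625 / (1 + 0.625)
n = 0.625 / 1.625
n = 0.3846


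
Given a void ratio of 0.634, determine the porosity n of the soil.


Using the relation n = e / (1 + e)
n = 0.634 / (1 + 0.634)
n = 0.634 / 1.634
n = 0.388


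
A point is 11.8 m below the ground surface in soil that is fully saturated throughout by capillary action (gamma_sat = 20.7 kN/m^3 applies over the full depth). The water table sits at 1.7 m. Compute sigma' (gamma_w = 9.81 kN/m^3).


Total stress = gamma_sat * depth
sigma = 20.7 * 11.8 = 244.26 kPa
Pore water pressure u = gamma_w * (depth - d_wt)
u = 9.81 * (11.8 - 1.7) = 99.081 kPa
Effective stress = sigma - u
sigma' = 244.26 - 99.081 = 145.18 kPa


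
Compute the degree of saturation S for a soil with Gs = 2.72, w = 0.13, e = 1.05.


Using S = Gs * w / e
S = 2.72 * 0.13 / 1.05
S = 0.3368


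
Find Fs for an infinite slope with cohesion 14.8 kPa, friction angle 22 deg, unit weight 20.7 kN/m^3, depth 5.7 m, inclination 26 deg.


Result: 1.147

Derivation:
Using Fs = c / (gamma*H*sin(beta)*cos(beta)) + tan(phi)/tan(beta)
Cohesion contribution = 14.8 / (20.7*5.7*sin(26)*cos(26))
Cohesion contribution = 0.318357
Friction contribution = tan(22)/tan(26) = 0.828377
Fs = 0.318357 + 0.828377
Fs = 1.147


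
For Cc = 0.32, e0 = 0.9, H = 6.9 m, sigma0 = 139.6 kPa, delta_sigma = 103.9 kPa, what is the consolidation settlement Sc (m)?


Using Sc = Cc * H / (1 + e0) * log10((sigma0 + delta_sigma) / sigma0)
Stress ratio = (139.6 + 103.9) / 139.6 = 1.74427
log10(1.74427) = 0.241614
Cc * H / (1 + e0) = 0.32 * 6.9 / (1 + 0.9) = 1.16211
Sc = 1.16211 * 0.241614
Sc = 0.2808 m


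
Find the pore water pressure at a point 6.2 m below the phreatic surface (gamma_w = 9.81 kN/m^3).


Result: 60.82 kPa

Derivation:
Using u = gamma_w * h_w
u = 9.81 * 6.2
u = 60.82 kPa


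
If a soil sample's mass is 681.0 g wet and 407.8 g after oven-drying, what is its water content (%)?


Using w = (m_wet - m_dry) / m_dry * 100
m_wet - m_dry = 681.0 - 407.8 = 273.2 g
w = 273.2 / 407.8 * 100
w = 66.99 %


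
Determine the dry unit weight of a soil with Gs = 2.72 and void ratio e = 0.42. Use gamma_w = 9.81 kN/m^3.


Result: 18.791 kN/m^3

Derivation:
Using gamma_d = Gs * gamma_w / (1 + e)
gamma_d = 2.72 * 9.81 / (1 + 0.42)
gamma_d = 2.72 * 9.81 / 1.42
gamma_d = 18.791 kN/m^3


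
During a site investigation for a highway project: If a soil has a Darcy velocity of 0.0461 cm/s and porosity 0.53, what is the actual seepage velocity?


Using v_s = v_d / n
v_s = 0.0461 / 0.53
v_s = 0.08698 cm/s


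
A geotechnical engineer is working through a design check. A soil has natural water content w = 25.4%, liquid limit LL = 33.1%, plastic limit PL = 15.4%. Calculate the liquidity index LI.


Result: 0.565

Derivation:
First compute the plasticity index:
PI = LL - PL = 33.1 - 15.4 = 17.7
Then compute the liquidity index:
LI = (w - PL) / PI
LI = (25.4 - 15.4) / 17.7
LI = 0.565


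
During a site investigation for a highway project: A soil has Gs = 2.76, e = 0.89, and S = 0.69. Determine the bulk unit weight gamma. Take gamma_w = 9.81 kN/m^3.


Using gamma = gamma_w * (Gs + S*e) / (1 + e)
Numerator: Gs + S*e = 2.76 + 0.69*0.89 = 3.3741
Denominator: 1 + e = 1 + 0.89 = 1.89
gamma = 9.81 * 3.3741 / 1.89
gamma = 17.513 kN/m^3


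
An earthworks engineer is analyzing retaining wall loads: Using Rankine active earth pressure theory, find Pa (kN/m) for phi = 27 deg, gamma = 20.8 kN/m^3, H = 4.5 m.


Compute active earth pressure coefficient:
Ka = tan^2(45 - phi/2) = tan^2(31.5) = 0.375525
Compute active force:
Pa = 0.5 * Ka * gamma * H^2
Pa = 0.5 * 0.375525 * 20.8 * 4.5^2
Pa = 79.09 kN/m


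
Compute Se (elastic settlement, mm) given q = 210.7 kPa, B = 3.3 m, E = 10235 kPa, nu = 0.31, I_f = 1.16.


Result: 71.231 mm

Derivation:
Using Se = q * B * (1 - nu^2) * I_f / E
1 - nu^2 = 1 - 0.31^2 = 0.9039
Se = 210.7 * 3.3 * 0.9039 * 1.16 / 10235
Se = 0.071231 m
Convert to mm: Se = 0.071231 * 1000 = 71.231 mm


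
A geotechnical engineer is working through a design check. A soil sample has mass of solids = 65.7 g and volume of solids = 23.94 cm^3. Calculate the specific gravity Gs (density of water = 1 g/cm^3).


Using Gs = m_s / (V_s * rho_w)
Since rho_w = 1 g/cm^3:
Gs = 65.7 / 23.94
Gs = 2.744


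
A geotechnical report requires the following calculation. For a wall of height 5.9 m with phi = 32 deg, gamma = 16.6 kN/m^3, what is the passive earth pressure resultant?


Compute passive earth pressure coefficient:
Kp = tan^2(45 + phi/2) = tan^2(61.0) = 3.254588
Compute passive force:
Pp = 0.5 * Kp * gamma * H^2
Pp = 0.5 * 3.254588 * 16.6 * 5.9^2
Pp = 940.33 kN/m


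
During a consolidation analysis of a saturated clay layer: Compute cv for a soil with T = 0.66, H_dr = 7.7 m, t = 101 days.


Result: 0.38744 m^2/day

Derivation:
Using cv = T * H_dr^2 / t
H_dr^2 = 7.7^2 = 59.29
cv = 0.66 * 59.29 / 101
cv = 0.38744 m^2/day


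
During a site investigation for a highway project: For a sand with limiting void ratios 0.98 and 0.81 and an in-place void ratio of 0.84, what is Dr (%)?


Using Dr = (e_max - e) / (e_max - e_min) * 100
e_max - e = 0.98 - 0.84 = 0.14
e_max - e_min = 0.98 - 0.81 = 0.17
Dr = 0.14 / 0.17 * 100
Dr = 82.35 %


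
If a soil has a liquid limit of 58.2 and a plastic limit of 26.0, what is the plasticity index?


Result: 32.2

Derivation:
Using PI = LL - PL
PI = 58.2 - 26.0
PI = 32.2


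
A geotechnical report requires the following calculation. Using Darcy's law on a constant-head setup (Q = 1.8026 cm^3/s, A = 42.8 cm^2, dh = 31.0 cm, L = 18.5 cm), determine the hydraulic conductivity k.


Compute hydraulic gradient:
i = dh / L = 31.0 / 18.5 = 1.67568
Then apply Darcy's law:
k = Q / (A * i)
k = 1.8026 / (42.8 * 1.67568)
k = 1.8026 / 71.7189
k = 0.025134 cm/s


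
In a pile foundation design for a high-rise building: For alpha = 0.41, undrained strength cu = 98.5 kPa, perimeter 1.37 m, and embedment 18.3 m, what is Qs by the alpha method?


Result: 1012.49 kN

Derivation:
Using Qs = alpha * cu * perimeter * L
Qs = 0.41 * 98.5 * 1.37 * 18.3
Qs = 1012.49 kN


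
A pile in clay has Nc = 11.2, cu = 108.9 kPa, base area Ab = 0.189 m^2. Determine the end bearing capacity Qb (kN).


Using Qb = Nc * cu * Ab
Qb = 11.2 * 108.9 * 0.189
Qb = 230.52 kN


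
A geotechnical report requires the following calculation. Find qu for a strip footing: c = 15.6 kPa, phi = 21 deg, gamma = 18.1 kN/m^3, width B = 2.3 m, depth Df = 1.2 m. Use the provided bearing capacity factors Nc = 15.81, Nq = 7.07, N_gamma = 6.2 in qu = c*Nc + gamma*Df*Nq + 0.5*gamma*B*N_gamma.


Compute qu = c*Nc + gamma*Df*Nq + 0.5*gamma*B*N_gamma
Term 1: 15.6 * 15.81 = 246.636
Term 2: 18.1 * 1.2 * 7.07 = 153.5604
Term 3: 0.5 * 18.1 * 2.3 * 6.2 = 129.053
qu = 246.636 + 153.5604 + 129.053
qu = 529.25 kPa


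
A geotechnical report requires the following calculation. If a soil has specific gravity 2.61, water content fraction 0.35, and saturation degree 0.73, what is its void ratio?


Result: 1.2514

Derivation:
Using the relation e = Gs * w / S
e = 2.61 * 0.35 / 0.73
e = 1.2514


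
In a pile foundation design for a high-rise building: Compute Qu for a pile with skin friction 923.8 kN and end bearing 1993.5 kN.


Using Qu = Qf + Qb
Qu = 923.8 + 1993.5
Qu = 2917.3 kN


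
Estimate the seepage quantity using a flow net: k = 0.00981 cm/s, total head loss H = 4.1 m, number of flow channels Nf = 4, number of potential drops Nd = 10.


Convert k to m/s for unit consistency with H:
k = 0.00981 cm/s = 0.00981 / 100 m/s = 9.81e-05 m/s
Using q = k * H * Nf / Nd
Nf / Nd = 4 / 10 = 0.4
q = 9.81e-05 * 4.1 * 0.4
q = 0.0001609 m^3/s per m


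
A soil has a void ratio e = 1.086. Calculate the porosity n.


Result: 0.5206

Derivation:
Using the relation n = e / (1 + e)
n = 1.086 / (1 + 1.086)
n = 1.086 / 2.086
n = 0.5206


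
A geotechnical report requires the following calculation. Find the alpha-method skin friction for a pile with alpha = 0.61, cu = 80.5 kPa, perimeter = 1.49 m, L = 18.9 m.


Using Qs = alpha * cu * perimeter * L
Qs = 0.61 * 80.5 * 1.49 * 18.9
Qs = 1382.85 kN


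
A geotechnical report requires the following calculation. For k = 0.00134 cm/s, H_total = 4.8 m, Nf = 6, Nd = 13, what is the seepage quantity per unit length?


Convert k to m/s for unit consistency with H:
k = 0.00134 cm/s = 0.00134 / 100 m/s = 1.34e-05 m/s
Using q = k * H * Nf / Nd
Nf / Nd = 6 / 13 = 0.4615
q = 1.34e-05 * 4.8 * 0.4615
q = 2.969e-05 m^3/s per m


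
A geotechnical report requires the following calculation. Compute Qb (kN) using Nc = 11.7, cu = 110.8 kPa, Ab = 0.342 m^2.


Using Qb = Nc * cu * Ab
Qb = 11.7 * 110.8 * 0.342
Qb = 443.36 kN


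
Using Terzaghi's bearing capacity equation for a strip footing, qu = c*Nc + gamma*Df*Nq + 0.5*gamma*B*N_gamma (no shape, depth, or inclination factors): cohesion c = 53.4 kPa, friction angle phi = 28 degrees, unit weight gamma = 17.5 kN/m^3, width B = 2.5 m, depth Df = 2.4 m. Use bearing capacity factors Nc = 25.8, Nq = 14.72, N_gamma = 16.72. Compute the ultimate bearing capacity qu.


Compute qu = c*Nc + gamma*Df*Nq + 0.5*gamma*B*N_gamma
Term 1: 53.4 * 25.8 = 1377.72
Term 2: 17.5 * 2.4 * 14.72 = 618.24
Term 3: 0.5 * 17.5 * 2.5 * 16.72 = 365.75
qu = 1377.72 + 618.24 + 365.75
qu = 2361.71 kPa
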